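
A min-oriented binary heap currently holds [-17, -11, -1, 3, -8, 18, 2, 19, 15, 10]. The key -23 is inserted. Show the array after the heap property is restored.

append -23 at index 10 → [-17, -11, -1, 3, -8, 18, 2, 19, 15, 10, -23]
-23 < parent -8 at index 4, swap → [-17, -11, -1, 3, -23, 18, 2, 19, 15, 10, -8]
-23 < parent -11 at index 1, swap → [-17, -23, -1, 3, -11, 18, 2, 19, 15, 10, -8]
-23 < parent -17 at index 0, swap → [-23, -17, -1, 3, -11, 18, 2, 19, 15, 10, -8]

[-23, -17, -1, 3, -11, 18, 2, 19, 15, 10, -8]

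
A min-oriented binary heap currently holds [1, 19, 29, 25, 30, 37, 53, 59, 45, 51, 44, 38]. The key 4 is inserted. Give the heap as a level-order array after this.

append 4 at index 12 → [1, 19, 29, 25, 30, 37, 53, 59, 45, 51, 44, 38, 4]
4 < parent 37 at index 5, swap → [1, 19, 29, 25, 30, 4, 53, 59, 45, 51, 44, 38, 37]
4 < parent 29 at index 2, swap → [1, 19, 4, 25, 30, 29, 53, 59, 45, 51, 44, 38, 37]

[1, 19, 4, 25, 30, 29, 53, 59, 45, 51, 44, 38, 37]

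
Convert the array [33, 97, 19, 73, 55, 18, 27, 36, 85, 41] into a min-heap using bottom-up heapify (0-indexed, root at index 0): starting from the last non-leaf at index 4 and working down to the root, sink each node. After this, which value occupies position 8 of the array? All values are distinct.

85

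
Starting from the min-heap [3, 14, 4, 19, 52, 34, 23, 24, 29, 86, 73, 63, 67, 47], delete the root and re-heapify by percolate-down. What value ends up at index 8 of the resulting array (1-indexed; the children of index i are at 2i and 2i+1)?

24

remove root 3; move last element 47 to root → [47, 14, 4, 19, 52, 34, 23, 24, 29, 86, 73, 63, 67]
47 vs smaller child 4 at index 3, swap → [4, 14, 47, 19, 52, 34, 23, 24, 29, 86, 73, 63, 67]
47 vs smaller child 23 at index 7, swap → [4, 14, 23, 19, 52, 34, 47, 24, 29, 86, 73, 63, 67]
resulting array: [4, 14, 23, 19, 52, 34, 47, 24, 29, 86, 73, 63, 67]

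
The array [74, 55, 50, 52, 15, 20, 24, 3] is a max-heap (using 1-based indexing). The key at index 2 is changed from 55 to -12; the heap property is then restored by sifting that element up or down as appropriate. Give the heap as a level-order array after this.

set index 2 from 55 to -12 → [74, -12, 50, 52, 15, 20, 24, 3]
-12 vs larger child 52 at index 4, swap → [74, 52, 50, -12, 15, 20, 24, 3]
-12 vs only child 3 at index 8, swap → [74, 52, 50, 3, 15, 20, 24, -12]

[74, 52, 50, 3, 15, 20, 24, -12]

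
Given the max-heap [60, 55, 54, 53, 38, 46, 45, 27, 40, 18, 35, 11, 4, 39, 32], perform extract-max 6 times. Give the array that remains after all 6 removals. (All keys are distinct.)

[40, 38, 39, 32, 18, 35, 11, 27, 4]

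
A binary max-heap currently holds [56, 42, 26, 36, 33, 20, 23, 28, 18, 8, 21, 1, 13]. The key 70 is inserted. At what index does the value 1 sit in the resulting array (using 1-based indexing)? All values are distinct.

12

append 70 at index 14 → [56, 42, 26, 36, 33, 20, 23, 28, 18, 8, 21, 1, 13, 70]
70 > parent 23 at index 7, swap → [56, 42, 26, 36, 33, 20, 70, 28, 18, 8, 21, 1, 13, 23]
70 > parent 26 at index 3, swap → [56, 42, 70, 36, 33, 20, 26, 28, 18, 8, 21, 1, 13, 23]
70 > parent 56 at index 1, swap → [70, 42, 56, 36, 33, 20, 26, 28, 18, 8, 21, 1, 13, 23]
resulting array: [70, 42, 56, 36, 33, 20, 26, 28, 18, 8, 21, 1, 13, 23]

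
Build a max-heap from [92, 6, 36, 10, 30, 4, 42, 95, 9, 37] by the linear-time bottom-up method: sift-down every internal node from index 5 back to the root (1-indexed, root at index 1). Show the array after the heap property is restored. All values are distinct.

sift down from index 5:
  30 vs only child 37 at index 10, swap → [92, 6, 36, 10, 37, 4, 42, 95, 9, 30]
sift down from index 4:
  10 vs larger child 95 at index 8, swap → [92, 6, 36, 95, 37, 4, 42, 10, 9, 30]
sift down from index 3:
  36 vs larger child 42 at index 7, swap → [92, 6, 42, 95, 37, 4, 36, 10, 9, 30]
sift down from index 2:
  6 vs larger child 95 at index 4, swap → [92, 95, 42, 6, 37, 4, 36, 10, 9, 30]
  6 vs larger child 10 at index 8, swap → [92, 95, 42, 10, 37, 4, 36, 6, 9, 30]
sift down from index 1:
  92 vs larger child 95 at index 2, swap → [95, 92, 42, 10, 37, 4, 36, 6, 9, 30]

[95, 92, 42, 10, 37, 4, 36, 6, 9, 30]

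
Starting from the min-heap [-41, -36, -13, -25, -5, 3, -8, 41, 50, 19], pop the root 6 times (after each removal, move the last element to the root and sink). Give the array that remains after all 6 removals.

extract-min #1 returns -41:
  remove root -41; move last element 19 to root → [19, -36, -13, -25, -5, 3, -8, 41, 50]
  19 vs smaller child -36 at index 1, swap → [-36, 19, -13, -25, -5, 3, -8, 41, 50]
  19 vs smaller child -25 at index 3, swap → [-36, -25, -13, 19, -5, 3, -8, 41, 50]
extract-min #2 returns -36:
  remove root -36; move last element 50 to root → [50, -25, -13, 19, -5, 3, -8, 41]
  50 vs smaller child -25 at index 1, swap → [-25, 50, -13, 19, -5, 3, -8, 41]
  50 vs smaller child -5 at index 4, swap → [-25, -5, -13, 19, 50, 3, -8, 41]
extract-min #3 returns -25:
  remove root -25; move last element 41 to root → [41, -5, -13, 19, 50, 3, -8]
  41 vs smaller child -13 at index 2, swap → [-13, -5, 41, 19, 50, 3, -8]
  41 vs smaller child -8 at index 6, swap → [-13, -5, -8, 19, 50, 3, 41]
extract-min #4 returns -13:
  remove root -13; move last element 41 to root → [41, -5, -8, 19, 50, 3]
  41 vs smaller child -8 at index 2, swap → [-8, -5, 41, 19, 50, 3]
  41 vs only child 3 at index 5, swap → [-8, -5, 3, 19, 50, 41]
extract-min #5 returns -8:
  remove root -8; move last element 41 to root → [41, -5, 3, 19, 50]
  41 vs smaller child -5 at index 1, swap → [-5, 41, 3, 19, 50]
  41 vs smaller child 19 at index 3, swap → [-5, 19, 3, 41, 50]
extract-min #6 returns -5:
  remove root -5; move last element 50 to root → [50, 19, 3, 41]
  50 vs smaller child 3 at index 2, swap → [3, 19, 50, 41]

[3, 19, 50, 41]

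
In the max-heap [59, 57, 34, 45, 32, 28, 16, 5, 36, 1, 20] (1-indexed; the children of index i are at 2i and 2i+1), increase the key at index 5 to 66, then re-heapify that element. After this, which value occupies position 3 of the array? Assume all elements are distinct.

34

set index 5 from 32 to 66 → [59, 57, 34, 45, 66, 28, 16, 5, 36, 1, 20]
66 > parent 57 at index 2, swap → [59, 66, 34, 45, 57, 28, 16, 5, 36, 1, 20]
66 > parent 59 at index 1, swap → [66, 59, 34, 45, 57, 28, 16, 5, 36, 1, 20]
resulting array: [66, 59, 34, 45, 57, 28, 16, 5, 36, 1, 20]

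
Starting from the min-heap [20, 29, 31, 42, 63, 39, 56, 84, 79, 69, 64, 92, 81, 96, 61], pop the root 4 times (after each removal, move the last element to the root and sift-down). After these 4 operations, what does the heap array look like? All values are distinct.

[42, 61, 56, 79, 63, 81, 96, 84, 92, 69, 64]

extract-min #1 returns 20:
  remove root 20; move last element 61 to root → [61, 29, 31, 42, 63, 39, 56, 84, 79, 69, 64, 92, 81, 96]
  61 vs smaller child 29 at index 1, swap → [29, 61, 31, 42, 63, 39, 56, 84, 79, 69, 64, 92, 81, 96]
  61 vs smaller child 42 at index 3, swap → [29, 42, 31, 61, 63, 39, 56, 84, 79, 69, 64, 92, 81, 96]
extract-min #2 returns 29:
  remove root 29; move last element 96 to root → [96, 42, 31, 61, 63, 39, 56, 84, 79, 69, 64, 92, 81]
  96 vs smaller child 31 at index 2, swap → [31, 42, 96, 61, 63, 39, 56, 84, 79, 69, 64, 92, 81]
  96 vs smaller child 39 at index 5, swap → [31, 42, 39, 61, 63, 96, 56, 84, 79, 69, 64, 92, 81]
  96 vs smaller child 81 at index 12, swap → [31, 42, 39, 61, 63, 81, 56, 84, 79, 69, 64, 92, 96]
extract-min #3 returns 31:
  remove root 31; move last element 96 to root → [96, 42, 39, 61, 63, 81, 56, 84, 79, 69, 64, 92]
  96 vs smaller child 39 at index 2, swap → [39, 42, 96, 61, 63, 81, 56, 84, 79, 69, 64, 92]
  96 vs smaller child 56 at index 6, swap → [39, 42, 56, 61, 63, 81, 96, 84, 79, 69, 64, 92]
extract-min #4 returns 39:
  remove root 39; move last element 92 to root → [92, 42, 56, 61, 63, 81, 96, 84, 79, 69, 64]
  92 vs smaller child 42 at index 1, swap → [42, 92, 56, 61, 63, 81, 96, 84, 79, 69, 64]
  92 vs smaller child 61 at index 3, swap → [42, 61, 56, 92, 63, 81, 96, 84, 79, 69, 64]
  92 vs smaller child 79 at index 8, swap → [42, 61, 56, 79, 63, 81, 96, 84, 92, 69, 64]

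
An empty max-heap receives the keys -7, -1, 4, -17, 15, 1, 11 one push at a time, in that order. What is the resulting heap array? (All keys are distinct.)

[15, 4, 11, -17, -7, -1, 1]

Insert -7:
  append -7 at index 0 → [-7] (no swap needed)
Insert -1:
  append -1 at index 1 → [-7, -1]
  -1 > parent -7 at index 0, swap → [-1, -7]
Insert 4:
  append 4 at index 2 → [-1, -7, 4]
  4 > parent -1 at index 0, swap → [4, -7, -1]
Insert -17:
  append -17 at index 3 → [4, -7, -1, -17] (no swap needed)
Insert 15:
  append 15 at index 4 → [4, -7, -1, -17, 15]
  15 > parent -7 at index 1, swap → [4, 15, -1, -17, -7]
  15 > parent 4 at index 0, swap → [15, 4, -1, -17, -7]
Insert 1:
  append 1 at index 5 → [15, 4, -1, -17, -7, 1]
  1 > parent -1 at index 2, swap → [15, 4, 1, -17, -7, -1]
Insert 11:
  append 11 at index 6 → [15, 4, 1, -17, -7, -1, 11]
  11 > parent 1 at index 2, swap → [15, 4, 11, -17, -7, -1, 1]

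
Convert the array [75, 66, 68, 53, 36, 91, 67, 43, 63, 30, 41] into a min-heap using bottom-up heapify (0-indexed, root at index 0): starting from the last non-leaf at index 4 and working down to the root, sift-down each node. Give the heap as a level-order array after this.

[30, 36, 67, 43, 41, 91, 68, 53, 63, 66, 75]

sift down from index 4:
  36 vs smaller child 30 at index 9, swap → [75, 66, 68, 53, 30, 91, 67, 43, 63, 36, 41]
sift down from index 3:
  53 vs smaller child 43 at index 7, swap → [75, 66, 68, 43, 30, 91, 67, 53, 63, 36, 41]
sift down from index 2:
  68 vs smaller child 67 at index 6, swap → [75, 66, 67, 43, 30, 91, 68, 53, 63, 36, 41]
sift down from index 1:
  66 vs smaller child 30 at index 4, swap → [75, 30, 67, 43, 66, 91, 68, 53, 63, 36, 41]
  66 vs smaller child 36 at index 9, swap → [75, 30, 67, 43, 36, 91, 68, 53, 63, 66, 41]
sift down from index 0:
  75 vs smaller child 30 at index 1, swap → [30, 75, 67, 43, 36, 91, 68, 53, 63, 66, 41]
  75 vs smaller child 36 at index 4, swap → [30, 36, 67, 43, 75, 91, 68, 53, 63, 66, 41]
  75 vs smaller child 41 at index 10, swap → [30, 36, 67, 43, 41, 91, 68, 53, 63, 66, 75]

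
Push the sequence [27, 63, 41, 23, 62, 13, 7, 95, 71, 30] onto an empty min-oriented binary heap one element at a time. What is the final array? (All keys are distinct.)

Insert 27:
  append 27 at index 0 → [27] (no swap needed)
Insert 63:
  append 63 at index 1 → [27, 63] (no swap needed)
Insert 41:
  append 41 at index 2 → [27, 63, 41] (no swap needed)
Insert 23:
  append 23 at index 3 → [27, 63, 41, 23]
  23 < parent 63 at index 1, swap → [27, 23, 41, 63]
  23 < parent 27 at index 0, swap → [23, 27, 41, 63]
Insert 62:
  append 62 at index 4 → [23, 27, 41, 63, 62] (no swap needed)
Insert 13:
  append 13 at index 5 → [23, 27, 41, 63, 62, 13]
  13 < parent 41 at index 2, swap → [23, 27, 13, 63, 62, 41]
  13 < parent 23 at index 0, swap → [13, 27, 23, 63, 62, 41]
Insert 7:
  append 7 at index 6 → [13, 27, 23, 63, 62, 41, 7]
  7 < parent 23 at index 2, swap → [13, 27, 7, 63, 62, 41, 23]
  7 < parent 13 at index 0, swap → [7, 27, 13, 63, 62, 41, 23]
Insert 95:
  append 95 at index 7 → [7, 27, 13, 63, 62, 41, 23, 95] (no swap needed)
Insert 71:
  append 71 at index 8 → [7, 27, 13, 63, 62, 41, 23, 95, 71] (no swap needed)
Insert 30:
  append 30 at index 9 → [7, 27, 13, 63, 62, 41, 23, 95, 71, 30]
  30 < parent 62 at index 4, swap → [7, 27, 13, 63, 30, 41, 23, 95, 71, 62]

[7, 27, 13, 63, 30, 41, 23, 95, 71, 62]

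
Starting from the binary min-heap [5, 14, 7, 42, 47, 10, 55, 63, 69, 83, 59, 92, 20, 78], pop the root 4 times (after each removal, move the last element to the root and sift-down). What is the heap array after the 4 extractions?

[20, 42, 55, 63, 47, 78, 59, 92, 69, 83]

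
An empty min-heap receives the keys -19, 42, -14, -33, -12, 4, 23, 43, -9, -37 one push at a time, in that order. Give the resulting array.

Insert -19:
  append -19 at index 0 → [-19] (no swap needed)
Insert 42:
  append 42 at index 1 → [-19, 42] (no swap needed)
Insert -14:
  append -14 at index 2 → [-19, 42, -14] (no swap needed)
Insert -33:
  append -33 at index 3 → [-19, 42, -14, -33]
  -33 < parent 42 at index 1, swap → [-19, -33, -14, 42]
  -33 < parent -19 at index 0, swap → [-33, -19, -14, 42]
Insert -12:
  append -12 at index 4 → [-33, -19, -14, 42, -12] (no swap needed)
Insert 4:
  append 4 at index 5 → [-33, -19, -14, 42, -12, 4] (no swap needed)
Insert 23:
  append 23 at index 6 → [-33, -19, -14, 42, -12, 4, 23] (no swap needed)
Insert 43:
  append 43 at index 7 → [-33, -19, -14, 42, -12, 4, 23, 43] (no swap needed)
Insert -9:
  append -9 at index 8 → [-33, -19, -14, 42, -12, 4, 23, 43, -9]
  -9 < parent 42 at index 3, swap → [-33, -19, -14, -9, -12, 4, 23, 43, 42]
Insert -37:
  append -37 at index 9 → [-33, -19, -14, -9, -12, 4, 23, 43, 42, -37]
  -37 < parent -12 at index 4, swap → [-33, -19, -14, -9, -37, 4, 23, 43, 42, -12]
  -37 < parent -19 at index 1, swap → [-33, -37, -14, -9, -19, 4, 23, 43, 42, -12]
  -37 < parent -33 at index 0, swap → [-37, -33, -14, -9, -19, 4, 23, 43, 42, -12]

[-37, -33, -14, -9, -19, 4, 23, 43, 42, -12]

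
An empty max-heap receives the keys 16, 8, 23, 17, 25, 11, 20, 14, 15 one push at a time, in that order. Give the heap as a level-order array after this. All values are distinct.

Insert 16:
  append 16 at index 0 → [16] (no swap needed)
Insert 8:
  append 8 at index 1 → [16, 8] (no swap needed)
Insert 23:
  append 23 at index 2 → [16, 8, 23]
  23 > parent 16 at index 0, swap → [23, 8, 16]
Insert 17:
  append 17 at index 3 → [23, 8, 16, 17]
  17 > parent 8 at index 1, swap → [23, 17, 16, 8]
Insert 25:
  append 25 at index 4 → [23, 17, 16, 8, 25]
  25 > parent 17 at index 1, swap → [23, 25, 16, 8, 17]
  25 > parent 23 at index 0, swap → [25, 23, 16, 8, 17]
Insert 11:
  append 11 at index 5 → [25, 23, 16, 8, 17, 11] (no swap needed)
Insert 20:
  append 20 at index 6 → [25, 23, 16, 8, 17, 11, 20]
  20 > parent 16 at index 2, swap → [25, 23, 20, 8, 17, 11, 16]
Insert 14:
  append 14 at index 7 → [25, 23, 20, 8, 17, 11, 16, 14]
  14 > parent 8 at index 3, swap → [25, 23, 20, 14, 17, 11, 16, 8]
Insert 15:
  append 15 at index 8 → [25, 23, 20, 14, 17, 11, 16, 8, 15]
  15 > parent 14 at index 3, swap → [25, 23, 20, 15, 17, 11, 16, 8, 14]

[25, 23, 20, 15, 17, 11, 16, 8, 14]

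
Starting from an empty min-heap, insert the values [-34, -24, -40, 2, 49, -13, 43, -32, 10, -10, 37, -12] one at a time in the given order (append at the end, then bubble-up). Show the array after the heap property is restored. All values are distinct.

Insert -34:
  append -34 at index 0 → [-34] (no swap needed)
Insert -24:
  append -24 at index 1 → [-34, -24] (no swap needed)
Insert -40:
  append -40 at index 2 → [-34, -24, -40]
  -40 < parent -34 at index 0, swap → [-40, -24, -34]
Insert 2:
  append 2 at index 3 → [-40, -24, -34, 2] (no swap needed)
Insert 49:
  append 49 at index 4 → [-40, -24, -34, 2, 49] (no swap needed)
Insert -13:
  append -13 at index 5 → [-40, -24, -34, 2, 49, -13] (no swap needed)
Insert 43:
  append 43 at index 6 → [-40, -24, -34, 2, 49, -13, 43] (no swap needed)
Insert -32:
  append -32 at index 7 → [-40, -24, -34, 2, 49, -13, 43, -32]
  -32 < parent 2 at index 3, swap → [-40, -24, -34, -32, 49, -13, 43, 2]
  -32 < parent -24 at index 1, swap → [-40, -32, -34, -24, 49, -13, 43, 2]
Insert 10:
  append 10 at index 8 → [-40, -32, -34, -24, 49, -13, 43, 2, 10] (no swap needed)
Insert -10:
  append -10 at index 9 → [-40, -32, -34, -24, 49, -13, 43, 2, 10, -10]
  -10 < parent 49 at index 4, swap → [-40, -32, -34, -24, -10, -13, 43, 2, 10, 49]
Insert 37:
  append 37 at index 10 → [-40, -32, -34, -24, -10, -13, 43, 2, 10, 49, 37] (no swap needed)
Insert -12:
  append -12 at index 11 → [-40, -32, -34, -24, -10, -13, 43, 2, 10, 49, 37, -12] (no swap needed)

[-40, -32, -34, -24, -10, -13, 43, 2, 10, 49, 37, -12]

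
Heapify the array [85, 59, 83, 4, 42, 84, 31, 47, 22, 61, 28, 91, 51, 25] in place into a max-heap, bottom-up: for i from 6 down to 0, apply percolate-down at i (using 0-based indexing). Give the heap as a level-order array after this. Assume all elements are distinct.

sift down from index 6: already satisfies heap property
sift down from index 5:
  84 vs larger child 91 at index 11, swap → [85, 59, 83, 4, 42, 91, 31, 47, 22, 61, 28, 84, 51, 25]
sift down from index 4:
  42 vs larger child 61 at index 9, swap → [85, 59, 83, 4, 61, 91, 31, 47, 22, 42, 28, 84, 51, 25]
sift down from index 3:
  4 vs larger child 47 at index 7, swap → [85, 59, 83, 47, 61, 91, 31, 4, 22, 42, 28, 84, 51, 25]
sift down from index 2:
  83 vs larger child 91 at index 5, swap → [85, 59, 91, 47, 61, 83, 31, 4, 22, 42, 28, 84, 51, 25]
  83 vs larger child 84 at index 11, swap → [85, 59, 91, 47, 61, 84, 31, 4, 22, 42, 28, 83, 51, 25]
sift down from index 1:
  59 vs larger child 61 at index 4, swap → [85, 61, 91, 47, 59, 84, 31, 4, 22, 42, 28, 83, 51, 25]
sift down from index 0:
  85 vs larger child 91 at index 2, swap → [91, 61, 85, 47, 59, 84, 31, 4, 22, 42, 28, 83, 51, 25]

[91, 61, 85, 47, 59, 84, 31, 4, 22, 42, 28, 83, 51, 25]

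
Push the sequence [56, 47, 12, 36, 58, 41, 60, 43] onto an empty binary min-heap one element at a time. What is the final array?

[12, 36, 41, 43, 58, 47, 60, 56]

Insert 56:
  append 56 at index 0 → [56] (no swap needed)
Insert 47:
  append 47 at index 1 → [56, 47]
  47 < parent 56 at index 0, swap → [47, 56]
Insert 12:
  append 12 at index 2 → [47, 56, 12]
  12 < parent 47 at index 0, swap → [12, 56, 47]
Insert 36:
  append 36 at index 3 → [12, 56, 47, 36]
  36 < parent 56 at index 1, swap → [12, 36, 47, 56]
Insert 58:
  append 58 at index 4 → [12, 36, 47, 56, 58] (no swap needed)
Insert 41:
  append 41 at index 5 → [12, 36, 47, 56, 58, 41]
  41 < parent 47 at index 2, swap → [12, 36, 41, 56, 58, 47]
Insert 60:
  append 60 at index 6 → [12, 36, 41, 56, 58, 47, 60] (no swap needed)
Insert 43:
  append 43 at index 7 → [12, 36, 41, 56, 58, 47, 60, 43]
  43 < parent 56 at index 3, swap → [12, 36, 41, 43, 58, 47, 60, 56]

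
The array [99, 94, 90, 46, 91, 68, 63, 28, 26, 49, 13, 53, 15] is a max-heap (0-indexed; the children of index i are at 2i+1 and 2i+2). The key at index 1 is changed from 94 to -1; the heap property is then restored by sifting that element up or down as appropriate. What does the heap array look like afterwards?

set index 1 from 94 to -1 → [99, -1, 90, 46, 91, 68, 63, 28, 26, 49, 13, 53, 15]
-1 vs larger child 91 at index 4, swap → [99, 91, 90, 46, -1, 68, 63, 28, 26, 49, 13, 53, 15]
-1 vs larger child 49 at index 9, swap → [99, 91, 90, 46, 49, 68, 63, 28, 26, -1, 13, 53, 15]

[99, 91, 90, 46, 49, 68, 63, 28, 26, -1, 13, 53, 15]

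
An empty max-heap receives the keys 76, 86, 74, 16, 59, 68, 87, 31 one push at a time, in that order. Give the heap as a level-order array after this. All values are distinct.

[87, 76, 86, 31, 59, 68, 74, 16]

Insert 76:
  append 76 at index 0 → [76] (no swap needed)
Insert 86:
  append 86 at index 1 → [76, 86]
  86 > parent 76 at index 0, swap → [86, 76]
Insert 74:
  append 74 at index 2 → [86, 76, 74] (no swap needed)
Insert 16:
  append 16 at index 3 → [86, 76, 74, 16] (no swap needed)
Insert 59:
  append 59 at index 4 → [86, 76, 74, 16, 59] (no swap needed)
Insert 68:
  append 68 at index 5 → [86, 76, 74, 16, 59, 68] (no swap needed)
Insert 87:
  append 87 at index 6 → [86, 76, 74, 16, 59, 68, 87]
  87 > parent 74 at index 2, swap → [86, 76, 87, 16, 59, 68, 74]
  87 > parent 86 at index 0, swap → [87, 76, 86, 16, 59, 68, 74]
Insert 31:
  append 31 at index 7 → [87, 76, 86, 16, 59, 68, 74, 31]
  31 > parent 16 at index 3, swap → [87, 76, 86, 31, 59, 68, 74, 16]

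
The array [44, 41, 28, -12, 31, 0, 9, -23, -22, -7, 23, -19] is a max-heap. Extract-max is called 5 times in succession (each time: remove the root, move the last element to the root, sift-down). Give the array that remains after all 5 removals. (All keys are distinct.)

[9, -7, 0, -12, -22, -23, -19]

extract-max #1 returns 44:
  remove root 44; move last element -19 to root → [-19, 41, 28, -12, 31, 0, 9, -23, -22, -7, 23]
  -19 vs larger child 41 at index 1, swap → [41, -19, 28, -12, 31, 0, 9, -23, -22, -7, 23]
  -19 vs larger child 31 at index 4, swap → [41, 31, 28, -12, -19, 0, 9, -23, -22, -7, 23]
  -19 vs larger child 23 at index 10, swap → [41, 31, 28, -12, 23, 0, 9, -23, -22, -7, -19]
extract-max #2 returns 41:
  remove root 41; move last element -19 to root → [-19, 31, 28, -12, 23, 0, 9, -23, -22, -7]
  -19 vs larger child 31 at index 1, swap → [31, -19, 28, -12, 23, 0, 9, -23, -22, -7]
  -19 vs larger child 23 at index 4, swap → [31, 23, 28, -12, -19, 0, 9, -23, -22, -7]
  -19 vs only child -7 at index 9, swap → [31, 23, 28, -12, -7, 0, 9, -23, -22, -19]
extract-max #3 returns 31:
  remove root 31; move last element -19 to root → [-19, 23, 28, -12, -7, 0, 9, -23, -22]
  -19 vs larger child 28 at index 2, swap → [28, 23, -19, -12, -7, 0, 9, -23, -22]
  -19 vs larger child 9 at index 6, swap → [28, 23, 9, -12, -7, 0, -19, -23, -22]
extract-max #4 returns 28:
  remove root 28; move last element -22 to root → [-22, 23, 9, -12, -7, 0, -19, -23]
  -22 vs larger child 23 at index 1, swap → [23, -22, 9, -12, -7, 0, -19, -23]
  -22 vs larger child -7 at index 4, swap → [23, -7, 9, -12, -22, 0, -19, -23]
extract-max #5 returns 23:
  remove root 23; move last element -23 to root → [-23, -7, 9, -12, -22, 0, -19]
  -23 vs larger child 9 at index 2, swap → [9, -7, -23, -12, -22, 0, -19]
  -23 vs larger child 0 at index 5, swap → [9, -7, 0, -12, -22, -23, -19]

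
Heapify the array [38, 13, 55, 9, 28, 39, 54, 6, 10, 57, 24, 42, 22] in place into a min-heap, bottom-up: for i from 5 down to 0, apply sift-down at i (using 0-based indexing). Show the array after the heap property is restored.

sift down from index 5:
  39 vs smaller child 22 at index 12, swap → [38, 13, 55, 9, 28, 22, 54, 6, 10, 57, 24, 42, 39]
sift down from index 4:
  28 vs smaller child 24 at index 10, swap → [38, 13, 55, 9, 24, 22, 54, 6, 10, 57, 28, 42, 39]
sift down from index 3:
  9 vs smaller child 6 at index 7, swap → [38, 13, 55, 6, 24, 22, 54, 9, 10, 57, 28, 42, 39]
sift down from index 2:
  55 vs smaller child 22 at index 5, swap → [38, 13, 22, 6, 24, 55, 54, 9, 10, 57, 28, 42, 39]
  55 vs smaller child 39 at index 12, swap → [38, 13, 22, 6, 24, 39, 54, 9, 10, 57, 28, 42, 55]
sift down from index 1:
  13 vs smaller child 6 at index 3, swap → [38, 6, 22, 13, 24, 39, 54, 9, 10, 57, 28, 42, 55]
  13 vs smaller child 9 at index 7, swap → [38, 6, 22, 9, 24, 39, 54, 13, 10, 57, 28, 42, 55]
sift down from index 0:
  38 vs smaller child 6 at index 1, swap → [6, 38, 22, 9, 24, 39, 54, 13, 10, 57, 28, 42, 55]
  38 vs smaller child 9 at index 3, swap → [6, 9, 22, 38, 24, 39, 54, 13, 10, 57, 28, 42, 55]
  38 vs smaller child 10 at index 8, swap → [6, 9, 22, 10, 24, 39, 54, 13, 38, 57, 28, 42, 55]

[6, 9, 22, 10, 24, 39, 54, 13, 38, 57, 28, 42, 55]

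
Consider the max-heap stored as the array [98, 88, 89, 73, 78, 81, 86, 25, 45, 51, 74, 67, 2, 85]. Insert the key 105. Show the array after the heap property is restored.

append 105 at index 14 → [98, 88, 89, 73, 78, 81, 86, 25, 45, 51, 74, 67, 2, 85, 105]
105 > parent 86 at index 6, swap → [98, 88, 89, 73, 78, 81, 105, 25, 45, 51, 74, 67, 2, 85, 86]
105 > parent 89 at index 2, swap → [98, 88, 105, 73, 78, 81, 89, 25, 45, 51, 74, 67, 2, 85, 86]
105 > parent 98 at index 0, swap → [105, 88, 98, 73, 78, 81, 89, 25, 45, 51, 74, 67, 2, 85, 86]

[105, 88, 98, 73, 78, 81, 89, 25, 45, 51, 74, 67, 2, 85, 86]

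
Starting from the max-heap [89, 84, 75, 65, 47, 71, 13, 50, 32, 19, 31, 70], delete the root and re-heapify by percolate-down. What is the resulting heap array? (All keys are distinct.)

remove root 89; move last element 70 to root → [70, 84, 75, 65, 47, 71, 13, 50, 32, 19, 31]
70 vs larger child 84 at index 1, swap → [84, 70, 75, 65, 47, 71, 13, 50, 32, 19, 31]

[84, 70, 75, 65, 47, 71, 13, 50, 32, 19, 31]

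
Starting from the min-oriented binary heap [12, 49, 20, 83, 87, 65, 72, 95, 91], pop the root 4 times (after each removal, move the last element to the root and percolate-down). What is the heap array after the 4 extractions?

[72, 83, 91, 95, 87]

extract-min #1 returns 12:
  remove root 12; move last element 91 to root → [91, 49, 20, 83, 87, 65, 72, 95]
  91 vs smaller child 20 at index 2, swap → [20, 49, 91, 83, 87, 65, 72, 95]
  91 vs smaller child 65 at index 5, swap → [20, 49, 65, 83, 87, 91, 72, 95]
extract-min #2 returns 20:
  remove root 20; move last element 95 to root → [95, 49, 65, 83, 87, 91, 72]
  95 vs smaller child 49 at index 1, swap → [49, 95, 65, 83, 87, 91, 72]
  95 vs smaller child 83 at index 3, swap → [49, 83, 65, 95, 87, 91, 72]
extract-min #3 returns 49:
  remove root 49; move last element 72 to root → [72, 83, 65, 95, 87, 91]
  72 vs smaller child 65 at index 2, swap → [65, 83, 72, 95, 87, 91]
extract-min #4 returns 65:
  remove root 65; move last element 91 to root → [91, 83, 72, 95, 87]
  91 vs smaller child 72 at index 2, swap → [72, 83, 91, 95, 87]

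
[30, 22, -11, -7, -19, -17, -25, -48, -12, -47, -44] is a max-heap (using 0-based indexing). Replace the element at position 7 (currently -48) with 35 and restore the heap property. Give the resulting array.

set index 7 from -48 to 35 → [30, 22, -11, -7, -19, -17, -25, 35, -12, -47, -44]
35 > parent -7 at index 3, swap → [30, 22, -11, 35, -19, -17, -25, -7, -12, -47, -44]
35 > parent 22 at index 1, swap → [30, 35, -11, 22, -19, -17, -25, -7, -12, -47, -44]
35 > parent 30 at index 0, swap → [35, 30, -11, 22, -19, -17, -25, -7, -12, -47, -44]

[35, 30, -11, 22, -19, -17, -25, -7, -12, -47, -44]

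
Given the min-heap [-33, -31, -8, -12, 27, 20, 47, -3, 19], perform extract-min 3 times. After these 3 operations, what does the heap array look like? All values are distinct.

[-8, -3, 20, 19, 27, 47]

extract-min #1 returns -33:
  remove root -33; move last element 19 to root → [19, -31, -8, -12, 27, 20, 47, -3]
  19 vs smaller child -31 at index 1, swap → [-31, 19, -8, -12, 27, 20, 47, -3]
  19 vs smaller child -12 at index 3, swap → [-31, -12, -8, 19, 27, 20, 47, -3]
  19 vs only child -3 at index 7, swap → [-31, -12, -8, -3, 27, 20, 47, 19]
extract-min #2 returns -31:
  remove root -31; move last element 19 to root → [19, -12, -8, -3, 27, 20, 47]
  19 vs smaller child -12 at index 1, swap → [-12, 19, -8, -3, 27, 20, 47]
  19 vs smaller child -3 at index 3, swap → [-12, -3, -8, 19, 27, 20, 47]
extract-min #3 returns -12:
  remove root -12; move last element 47 to root → [47, -3, -8, 19, 27, 20]
  47 vs smaller child -8 at index 2, swap → [-8, -3, 47, 19, 27, 20]
  47 vs only child 20 at index 5, swap → [-8, -3, 20, 19, 27, 47]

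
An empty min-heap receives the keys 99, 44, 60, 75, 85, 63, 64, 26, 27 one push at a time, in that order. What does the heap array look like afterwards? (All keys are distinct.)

[26, 27, 60, 44, 85, 63, 64, 99, 75]

Insert 99:
  append 99 at index 0 → [99] (no swap needed)
Insert 44:
  append 44 at index 1 → [99, 44]
  44 < parent 99 at index 0, swap → [44, 99]
Insert 60:
  append 60 at index 2 → [44, 99, 60] (no swap needed)
Insert 75:
  append 75 at index 3 → [44, 99, 60, 75]
  75 < parent 99 at index 1, swap → [44, 75, 60, 99]
Insert 85:
  append 85 at index 4 → [44, 75, 60, 99, 85] (no swap needed)
Insert 63:
  append 63 at index 5 → [44, 75, 60, 99, 85, 63] (no swap needed)
Insert 64:
  append 64 at index 6 → [44, 75, 60, 99, 85, 63, 64] (no swap needed)
Insert 26:
  append 26 at index 7 → [44, 75, 60, 99, 85, 63, 64, 26]
  26 < parent 99 at index 3, swap → [44, 75, 60, 26, 85, 63, 64, 99]
  26 < parent 75 at index 1, swap → [44, 26, 60, 75, 85, 63, 64, 99]
  26 < parent 44 at index 0, swap → [26, 44, 60, 75, 85, 63, 64, 99]
Insert 27:
  append 27 at index 8 → [26, 44, 60, 75, 85, 63, 64, 99, 27]
  27 < parent 75 at index 3, swap → [26, 44, 60, 27, 85, 63, 64, 99, 75]
  27 < parent 44 at index 1, swap → [26, 27, 60, 44, 85, 63, 64, 99, 75]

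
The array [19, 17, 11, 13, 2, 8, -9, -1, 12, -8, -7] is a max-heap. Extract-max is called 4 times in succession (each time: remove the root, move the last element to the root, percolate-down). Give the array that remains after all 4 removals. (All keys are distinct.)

[11, 2, 8, -1, -7, -8, -9]

extract-max #1 returns 19:
  remove root 19; move last element -7 to root → [-7, 17, 11, 13, 2, 8, -9, -1, 12, -8]
  -7 vs larger child 17 at index 1, swap → [17, -7, 11, 13, 2, 8, -9, -1, 12, -8]
  -7 vs larger child 13 at index 3, swap → [17, 13, 11, -7, 2, 8, -9, -1, 12, -8]
  -7 vs larger child 12 at index 8, swap → [17, 13, 11, 12, 2, 8, -9, -1, -7, -8]
extract-max #2 returns 17:
  remove root 17; move last element -8 to root → [-8, 13, 11, 12, 2, 8, -9, -1, -7]
  -8 vs larger child 13 at index 1, swap → [13, -8, 11, 12, 2, 8, -9, -1, -7]
  -8 vs larger child 12 at index 3, swap → [13, 12, 11, -8, 2, 8, -9, -1, -7]
  -8 vs larger child -1 at index 7, swap → [13, 12, 11, -1, 2, 8, -9, -8, -7]
extract-max #3 returns 13:
  remove root 13; move last element -7 to root → [-7, 12, 11, -1, 2, 8, -9, -8]
  -7 vs larger child 12 at index 1, swap → [12, -7, 11, -1, 2, 8, -9, -8]
  -7 vs larger child 2 at index 4, swap → [12, 2, 11, -1, -7, 8, -9, -8]
extract-max #4 returns 12:
  remove root 12; move last element -8 to root → [-8, 2, 11, -1, -7, 8, -9]
  -8 vs larger child 11 at index 2, swap → [11, 2, -8, -1, -7, 8, -9]
  -8 vs larger child 8 at index 5, swap → [11, 2, 8, -1, -7, -8, -9]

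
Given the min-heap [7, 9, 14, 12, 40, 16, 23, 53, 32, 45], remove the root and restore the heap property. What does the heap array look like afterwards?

[9, 12, 14, 32, 40, 16, 23, 53, 45]

remove root 7; move last element 45 to root → [45, 9, 14, 12, 40, 16, 23, 53, 32]
45 vs smaller child 9 at index 1, swap → [9, 45, 14, 12, 40, 16, 23, 53, 32]
45 vs smaller child 12 at index 3, swap → [9, 12, 14, 45, 40, 16, 23, 53, 32]
45 vs smaller child 32 at index 8, swap → [9, 12, 14, 32, 40, 16, 23, 53, 45]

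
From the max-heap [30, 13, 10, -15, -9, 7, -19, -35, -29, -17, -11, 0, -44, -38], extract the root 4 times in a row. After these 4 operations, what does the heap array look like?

[0, -9, -19, -15, -11, -44, -38, -35, -29, -17]

extract-max #1 returns 30:
  remove root 30; move last element -38 to root → [-38, 13, 10, -15, -9, 7, -19, -35, -29, -17, -11, 0, -44]
  -38 vs larger child 13 at index 1, swap → [13, -38, 10, -15, -9, 7, -19, -35, -29, -17, -11, 0, -44]
  -38 vs larger child -9 at index 4, swap → [13, -9, 10, -15, -38, 7, -19, -35, -29, -17, -11, 0, -44]
  -38 vs larger child -11 at index 10, swap → [13, -9, 10, -15, -11, 7, -19, -35, -29, -17, -38, 0, -44]
extract-max #2 returns 13:
  remove root 13; move last element -44 to root → [-44, -9, 10, -15, -11, 7, -19, -35, -29, -17, -38, 0]
  -44 vs larger child 10 at index 2, swap → [10, -9, -44, -15, -11, 7, -19, -35, -29, -17, -38, 0]
  -44 vs larger child 7 at index 5, swap → [10, -9, 7, -15, -11, -44, -19, -35, -29, -17, -38, 0]
  -44 vs only child 0 at index 11, swap → [10, -9, 7, -15, -11, 0, -19, -35, -29, -17, -38, -44]
extract-max #3 returns 10:
  remove root 10; move last element -44 to root → [-44, -9, 7, -15, -11, 0, -19, -35, -29, -17, -38]
  -44 vs larger child 7 at index 2, swap → [7, -9, -44, -15, -11, 0, -19, -35, -29, -17, -38]
  -44 vs larger child 0 at index 5, swap → [7, -9, 0, -15, -11, -44, -19, -35, -29, -17, -38]
extract-max #4 returns 7:
  remove root 7; move last element -38 to root → [-38, -9, 0, -15, -11, -44, -19, -35, -29, -17]
  -38 vs larger child 0 at index 2, swap → [0, -9, -38, -15, -11, -44, -19, -35, -29, -17]
  -38 vs larger child -19 at index 6, swap → [0, -9, -19, -15, -11, -44, -38, -35, -29, -17]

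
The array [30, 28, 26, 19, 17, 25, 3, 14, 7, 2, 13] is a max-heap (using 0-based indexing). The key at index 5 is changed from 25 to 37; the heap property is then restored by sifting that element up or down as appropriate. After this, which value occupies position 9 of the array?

2

set index 5 from 25 to 37 → [30, 28, 26, 19, 17, 37, 3, 14, 7, 2, 13]
37 > parent 26 at index 2, swap → [30, 28, 37, 19, 17, 26, 3, 14, 7, 2, 13]
37 > parent 30 at index 0, swap → [37, 28, 30, 19, 17, 26, 3, 14, 7, 2, 13]
resulting array: [37, 28, 30, 19, 17, 26, 3, 14, 7, 2, 13]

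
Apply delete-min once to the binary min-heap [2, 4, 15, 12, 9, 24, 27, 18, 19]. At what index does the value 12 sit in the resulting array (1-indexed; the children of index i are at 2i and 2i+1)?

4

remove root 2; move last element 19 to root → [19, 4, 15, 12, 9, 24, 27, 18]
19 vs smaller child 4 at index 2, swap → [4, 19, 15, 12, 9, 24, 27, 18]
19 vs smaller child 9 at index 5, swap → [4, 9, 15, 12, 19, 24, 27, 18]
resulting array: [4, 9, 15, 12, 19, 24, 27, 18]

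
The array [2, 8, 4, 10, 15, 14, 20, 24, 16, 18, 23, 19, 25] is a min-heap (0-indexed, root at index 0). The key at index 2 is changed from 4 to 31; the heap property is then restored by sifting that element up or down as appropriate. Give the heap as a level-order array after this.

[2, 8, 14, 10, 15, 19, 20, 24, 16, 18, 23, 31, 25]

set index 2 from 4 to 31 → [2, 8, 31, 10, 15, 14, 20, 24, 16, 18, 23, 19, 25]
31 vs smaller child 14 at index 5, swap → [2, 8, 14, 10, 15, 31, 20, 24, 16, 18, 23, 19, 25]
31 vs smaller child 19 at index 11, swap → [2, 8, 14, 10, 15, 19, 20, 24, 16, 18, 23, 31, 25]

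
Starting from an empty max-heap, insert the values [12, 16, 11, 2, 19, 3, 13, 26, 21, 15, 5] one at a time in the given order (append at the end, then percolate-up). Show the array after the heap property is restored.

Insert 12:
  append 12 at index 0 → [12] (no swap needed)
Insert 16:
  append 16 at index 1 → [12, 16]
  16 > parent 12 at index 0, swap → [16, 12]
Insert 11:
  append 11 at index 2 → [16, 12, 11] (no swap needed)
Insert 2:
  append 2 at index 3 → [16, 12, 11, 2] (no swap needed)
Insert 19:
  append 19 at index 4 → [16, 12, 11, 2, 19]
  19 > parent 12 at index 1, swap → [16, 19, 11, 2, 12]
  19 > parent 16 at index 0, swap → [19, 16, 11, 2, 12]
Insert 3:
  append 3 at index 5 → [19, 16, 11, 2, 12, 3] (no swap needed)
Insert 13:
  append 13 at index 6 → [19, 16, 11, 2, 12, 3, 13]
  13 > parent 11 at index 2, swap → [19, 16, 13, 2, 12, 3, 11]
Insert 26:
  append 26 at index 7 → [19, 16, 13, 2, 12, 3, 11, 26]
  26 > parent 2 at index 3, swap → [19, 16, 13, 26, 12, 3, 11, 2]
  26 > parent 16 at index 1, swap → [19, 26, 13, 16, 12, 3, 11, 2]
  26 > parent 19 at index 0, swap → [26, 19, 13, 16, 12, 3, 11, 2]
Insert 21:
  append 21 at index 8 → [26, 19, 13, 16, 12, 3, 11, 2, 21]
  21 > parent 16 at index 3, swap → [26, 19, 13, 21, 12, 3, 11, 2, 16]
  21 > parent 19 at index 1, swap → [26, 21, 13, 19, 12, 3, 11, 2, 16]
Insert 15:
  append 15 at index 9 → [26, 21, 13, 19, 12, 3, 11, 2, 16, 15]
  15 > parent 12 at index 4, swap → [26, 21, 13, 19, 15, 3, 11, 2, 16, 12]
Insert 5:
  append 5 at index 10 → [26, 21, 13, 19, 15, 3, 11, 2, 16, 12, 5] (no swap needed)

[26, 21, 13, 19, 15, 3, 11, 2, 16, 12, 5]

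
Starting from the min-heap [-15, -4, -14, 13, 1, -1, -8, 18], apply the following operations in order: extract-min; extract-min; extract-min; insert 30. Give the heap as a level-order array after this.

[-4, 1, -1, 13, 18, 30]

extract-min → returns -15:
  remove root -15; move last element 18 to root → [18, -4, -14, 13, 1, -1, -8]
  18 vs smaller child -14 at index 2, swap → [-14, -4, 18, 13, 1, -1, -8]
  18 vs smaller child -8 at index 6, swap → [-14, -4, -8, 13, 1, -1, 18]
extract-min → returns -14:
  remove root -14; move last element 18 to root → [18, -4, -8, 13, 1, -1]
  18 vs smaller child -8 at index 2, swap → [-8, -4, 18, 13, 1, -1]
  18 vs only child -1 at index 5, swap → [-8, -4, -1, 13, 1, 18]
extract-min → returns -8:
  remove root -8; move last element 18 to root → [18, -4, -1, 13, 1]
  18 vs smaller child -4 at index 1, swap → [-4, 18, -1, 13, 1]
  18 vs smaller child 1 at index 4, swap → [-4, 1, -1, 13, 18]
insert 30:
  append 30 at index 5 → [-4, 1, -1, 13, 18, 30] (no swap needed)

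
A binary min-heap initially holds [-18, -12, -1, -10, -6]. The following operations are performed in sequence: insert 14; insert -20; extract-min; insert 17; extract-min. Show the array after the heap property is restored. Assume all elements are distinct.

[-12, -10, -1, 17, -6, 14]

insert 14:
  append 14 at index 5 → [-18, -12, -1, -10, -6, 14] (no swap needed)
insert -20:
  append -20 at index 6 → [-18, -12, -1, -10, -6, 14, -20]
  -20 < parent -1 at index 2, swap → [-18, -12, -20, -10, -6, 14, -1]
  -20 < parent -18 at index 0, swap → [-20, -12, -18, -10, -6, 14, -1]
extract-min → returns -20:
  remove root -20; move last element -1 to root → [-1, -12, -18, -10, -6, 14]
  -1 vs smaller child -18 at index 2, swap → [-18, -12, -1, -10, -6, 14]
insert 17:
  append 17 at index 6 → [-18, -12, -1, -10, -6, 14, 17] (no swap needed)
extract-min → returns -18:
  remove root -18; move last element 17 to root → [17, -12, -1, -10, -6, 14]
  17 vs smaller child -12 at index 1, swap → [-12, 17, -1, -10, -6, 14]
  17 vs smaller child -10 at index 3, swap → [-12, -10, -1, 17, -6, 14]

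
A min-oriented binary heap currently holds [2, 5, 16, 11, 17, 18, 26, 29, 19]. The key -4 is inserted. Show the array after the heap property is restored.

append -4 at index 9 → [2, 5, 16, 11, 17, 18, 26, 29, 19, -4]
-4 < parent 17 at index 4, swap → [2, 5, 16, 11, -4, 18, 26, 29, 19, 17]
-4 < parent 5 at index 1, swap → [2, -4, 16, 11, 5, 18, 26, 29, 19, 17]
-4 < parent 2 at index 0, swap → [-4, 2, 16, 11, 5, 18, 26, 29, 19, 17]

[-4, 2, 16, 11, 5, 18, 26, 29, 19, 17]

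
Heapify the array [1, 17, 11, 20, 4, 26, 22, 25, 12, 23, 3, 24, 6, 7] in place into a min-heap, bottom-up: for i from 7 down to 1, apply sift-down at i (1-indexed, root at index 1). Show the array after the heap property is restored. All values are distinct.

sift down from index 7:
  22 vs only child 7 at index 14, swap → [1, 17, 11, 20, 4, 26, 7, 25, 12, 23, 3, 24, 6, 22]
sift down from index 6:
  26 vs smaller child 6 at index 13, swap → [1, 17, 11, 20, 4, 6, 7, 25, 12, 23, 3, 24, 26, 22]
sift down from index 5:
  4 vs smaller child 3 at index 11, swap → [1, 17, 11, 20, 3, 6, 7, 25, 12, 23, 4, 24, 26, 22]
sift down from index 4:
  20 vs smaller child 12 at index 9, swap → [1, 17, 11, 12, 3, 6, 7, 25, 20, 23, 4, 24, 26, 22]
sift down from index 3:
  11 vs smaller child 6 at index 6, swap → [1, 17, 6, 12, 3, 11, 7, 25, 20, 23, 4, 24, 26, 22]
sift down from index 2:
  17 vs smaller child 3 at index 5, swap → [1, 3, 6, 12, 17, 11, 7, 25, 20, 23, 4, 24, 26, 22]
  17 vs smaller child 4 at index 11, swap → [1, 3, 6, 12, 4, 11, 7, 25, 20, 23, 17, 24, 26, 22]
sift down from index 1: already satisfies heap property

[1, 3, 6, 12, 4, 11, 7, 25, 20, 23, 17, 24, 26, 22]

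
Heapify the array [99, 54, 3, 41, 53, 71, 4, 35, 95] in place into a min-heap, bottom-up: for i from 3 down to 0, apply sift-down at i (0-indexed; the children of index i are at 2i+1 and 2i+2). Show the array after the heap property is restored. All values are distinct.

sift down from index 3:
  41 vs smaller child 35 at index 7, swap → [99, 54, 3, 35, 53, 71, 4, 41, 95]
sift down from index 2: already satisfies heap property
sift down from index 1:
  54 vs smaller child 35 at index 3, swap → [99, 35, 3, 54, 53, 71, 4, 41, 95]
  54 vs smaller child 41 at index 7, swap → [99, 35, 3, 41, 53, 71, 4, 54, 95]
sift down from index 0:
  99 vs smaller child 3 at index 2, swap → [3, 35, 99, 41, 53, 71, 4, 54, 95]
  99 vs smaller child 4 at index 6, swap → [3, 35, 4, 41, 53, 71, 99, 54, 95]

[3, 35, 4, 41, 53, 71, 99, 54, 95]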